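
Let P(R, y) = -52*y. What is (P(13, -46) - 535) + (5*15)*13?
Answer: 2832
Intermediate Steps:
(P(13, -46) - 535) + (5*15)*13 = (-52*(-46) - 535) + (5*15)*13 = (2392 - 535) + 75*13 = 1857 + 975 = 2832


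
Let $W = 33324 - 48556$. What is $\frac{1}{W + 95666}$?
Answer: $\frac{1}{80434} \approx 1.2433 \cdot 10^{-5}$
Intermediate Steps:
$W = -15232$ ($W = 33324 - 48556 = -15232$)
$\frac{1}{W + 95666} = \frac{1}{-15232 + 95666} = \frac{1}{80434}$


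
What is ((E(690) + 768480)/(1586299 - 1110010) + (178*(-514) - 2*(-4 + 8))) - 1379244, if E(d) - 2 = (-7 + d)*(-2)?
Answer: -700498421900/476289 ≈ -1.4707e+6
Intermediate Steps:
E(d) = 16 - 2*d (E(d) = 2 + (-7 + d)*(-2) = 2 + (14 - 2*d) = 16 - 2*d)
((E(690) + 768480)/(1586299 - 1110010) + (178*(-514) - 2*(-4 + 8))) - 1379244 = (((16 - 2*690) + 768480)/(1586299 - 1110010) + (178*(-514) - 2*(-4 + 8))) - 1379244 = (((16 - 1380) + 768480)/476289 + (-91492 - 2*4)) - 1379244 = ((-1364 + 768480)*(1/476289) + (-91492 - 8)) - 1379244 = (767116*(1/476289) - 91500) - 1379244 = (767116/476289 - 91500) - 1379244 = -43579676384/476289 - 1379244 = -700498421900/476289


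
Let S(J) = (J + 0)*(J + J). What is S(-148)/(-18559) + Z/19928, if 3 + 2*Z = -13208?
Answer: -1991194597/739687504 ≈ -2.6919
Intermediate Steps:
Z = -13211/2 (Z = -3/2 + (1/2)*(-13208) = -3/2 - 6604 = -13211/2 ≈ -6605.5)
S(J) = 2*J**2 (S(J) = J*(2*J) = 2*J**2)
S(-148)/(-18559) + Z/19928 = (2*(-148)**2)/(-18559) - 13211/2/19928 = (2*21904)*(-1/18559) - 13211/2*1/19928 = 43808*(-1/18559) - 13211/39856 = -43808/18559 - 13211/39856 = -1991194597/739687504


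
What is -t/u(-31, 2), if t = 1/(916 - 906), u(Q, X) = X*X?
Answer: -1/40 ≈ -0.025000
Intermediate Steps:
u(Q, X) = X²
t = ⅒ (t = 1/10 = ⅒ ≈ 0.10000)
-t/u(-31, 2) = -1/(10*(2²)) = -1/(10*4) = -1*1/40 = -1/40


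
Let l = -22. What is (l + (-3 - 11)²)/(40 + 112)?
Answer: 87/76 ≈ 1.1447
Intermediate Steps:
(l + (-3 - 11)²)/(40 + 112) = (-22 + (-3 - 11)²)/(40 + 112) = (-22 + (-14)²)/152 = (-22 + 196)*(1/152) = 174*(1/152) = 87/76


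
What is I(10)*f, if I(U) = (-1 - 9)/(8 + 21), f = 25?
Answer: -250/29 ≈ -8.6207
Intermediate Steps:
I(U) = -10/29
I(10)*f = -10/29*25 = -250/29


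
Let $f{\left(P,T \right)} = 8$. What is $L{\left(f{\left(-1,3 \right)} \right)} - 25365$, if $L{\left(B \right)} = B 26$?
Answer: $-25157$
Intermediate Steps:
$L{\left(B \right)} = 26 B$
$L{\left(f{\left(-1,3 \right)} \right)} - 25365 = 26 \cdot 8 - 25365 = 208 - 25365 = -25157$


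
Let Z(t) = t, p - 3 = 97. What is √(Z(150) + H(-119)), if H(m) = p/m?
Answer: 5*√84490/119 ≈ 12.213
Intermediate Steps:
p = 100 (p = 3 + 97 = 100)
H(m) = 100/m
√(Z(150) + H(-119)) = √(150 + 100/(-119)) = √(150 + 100*(-1/119)) = √(150 - 100/119) = √(17750/119) = 5*√84490/119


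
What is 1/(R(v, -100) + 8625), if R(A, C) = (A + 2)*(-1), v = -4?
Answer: 1/8627 ≈ 0.00011592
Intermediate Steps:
R(A, C) = -2 - A (R(A, C) = (2 + A)*(-1) = -2 - A)
1/(R(v, -100) + 8625) = 1/((-2 - 1*(-4)) + 8625) = 1/((-2 + 4) + 8625) = 1/(2 + 8625) = 1/8627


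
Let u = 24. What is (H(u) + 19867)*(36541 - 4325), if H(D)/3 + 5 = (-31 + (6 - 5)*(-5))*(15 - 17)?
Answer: 646510688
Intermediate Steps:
H(D) = 201 (H(D) = -15 + 3*((-31 + (6 - 5)*(-5))*(15 - 17)) = -15 + 3*((-31 + 1*(-5))*(-2)) = -15 + 3*((-31 - 5)*(-2)) = -15 + 3*(-36*(-2)) = -15 + 3*72 = -15 + 216 = 201)
(H(u) + 19867)*(36541 - 4325) = (201 + 19867)*(36541 - 4325) = 20068*32216 = 646510688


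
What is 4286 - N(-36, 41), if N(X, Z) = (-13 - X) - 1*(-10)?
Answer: 4253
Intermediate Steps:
N(X, Z) = -3 - X (N(X, Z) = (-13 - X) + 10 = -3 - X)
4286 - N(-36, 41) = 4286 - (-3 - 1*(-36)) = 4286 - (-3 + 36) = 4286 - 1*33 = 4286 - 33 = 4253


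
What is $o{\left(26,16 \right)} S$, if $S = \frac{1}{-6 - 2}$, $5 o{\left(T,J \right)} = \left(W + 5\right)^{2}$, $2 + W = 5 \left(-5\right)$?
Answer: $- \frac{121}{10} \approx -12.1$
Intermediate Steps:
$W = -27$ ($W = -2 + 5 \left(-5\right) = -2 - 25 = -27$)
$o{\left(T,J \right)} = \frac{484}{5}$ ($o{\left(T,J \right)} = \frac{\left(-27 + 5\right)^{2}}{5} = \frac{\left(-22\right)^{2}}{5} = \frac{1}{5} \cdot 484 = \frac{484}{5}$)
$S = - \frac{1}{8}$ ($S = \frac{1}{-8} = - \frac{1}{8} \approx -0.125$)
$o{\left(26,16 \right)} S = \frac{484}{5} \left(- \frac{1}{8}\right) = - \frac{121}{10}$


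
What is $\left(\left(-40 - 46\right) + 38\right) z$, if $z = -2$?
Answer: $96$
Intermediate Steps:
$\left(\left(-40 - 46\right) + 38\right) z = \left(\left(-40 - 46\right) + 38\right) \left(-2\right) = \left(-86 + 38\right) \left(-2\right) = \left(-48\right) \left(-2\right) = 96$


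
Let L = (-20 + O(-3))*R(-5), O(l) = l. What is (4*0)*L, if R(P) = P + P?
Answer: 0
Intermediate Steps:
R(P) = 2*P
L = 230 (L = (-20 - 3)*(2*(-5)) = -23*(-10) = 230)
(4*0)*L = (4*0)*230 = 0*230 = 0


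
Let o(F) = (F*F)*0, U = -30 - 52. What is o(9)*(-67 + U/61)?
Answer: 0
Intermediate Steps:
U = -82
o(F) = 0 (o(F) = F²*0 = 0)
o(9)*(-67 + U/61) = 0*(-67 - 82/61) = 0*(-4169/61) = 0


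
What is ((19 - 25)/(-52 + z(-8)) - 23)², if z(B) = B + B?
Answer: 606841/1156 ≈ 524.95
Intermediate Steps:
z(B) = 2*B
((19 - 25)/(-52 + z(-8)) - 23)² = ((19 - 25)/(-52 + 2*(-8)) - 23)² = (-6/(-52 - 16) - 23)² = (-6/(-68) - 23)² = (-6*(-1/68) - 23)² = (3/34 - 23)² = (-779/34)² = 606841/1156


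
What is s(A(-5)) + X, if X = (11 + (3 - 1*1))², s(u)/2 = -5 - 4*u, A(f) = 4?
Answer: 127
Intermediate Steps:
s(u) = -10 - 8*u (s(u) = 2*(-5 - 4*u) = -10 - 8*u)
X = 169 (X = (11 + (3 - 1))² = (11 + 2)² = 13² = 169)
s(A(-5)) + X = (-10 - 8*4) + 169 = (-10 - 32) + 169 = -42 + 169 = 127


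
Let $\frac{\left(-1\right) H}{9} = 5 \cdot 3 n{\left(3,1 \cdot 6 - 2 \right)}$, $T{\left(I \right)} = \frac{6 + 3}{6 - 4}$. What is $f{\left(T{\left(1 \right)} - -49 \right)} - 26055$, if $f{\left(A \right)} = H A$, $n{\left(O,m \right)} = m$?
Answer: $-54945$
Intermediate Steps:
$T{\left(I \right)} = \frac{9}{2}$
$H = -540$ ($H = - 9 \cdot 5 \cdot 3 \left(1 \cdot 6 - 2\right) = - 9 \cdot 15 \left(6 - 2\right) = - 9 \cdot 15 \cdot 4 = \left(-9\right) 60 = -540$)
$f{\left(A \right)} = - 540 A$
$f{\left(T{\left(1 \right)} - -49 \right)} - 26055 = - 540 \left(\frac{9}{2} - -49\right) - 26055 = - 540 \left(\frac{9}{2} + 49\right) - 26055 = \left(-540\right) \frac{107}{2} - 26055 = -28890 - 26055 = -54945$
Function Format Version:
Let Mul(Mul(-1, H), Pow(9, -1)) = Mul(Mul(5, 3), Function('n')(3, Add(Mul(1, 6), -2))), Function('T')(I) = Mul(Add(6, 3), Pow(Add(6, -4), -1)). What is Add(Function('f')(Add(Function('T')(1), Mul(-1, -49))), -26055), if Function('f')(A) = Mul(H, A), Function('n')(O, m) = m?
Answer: -54945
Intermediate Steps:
Function('T')(I) = Rational(9, 2) (Function('T')(I) = Mul(9, Pow(2, -1)) = Mul(9, Rational(1, 2)) = Rational(9, 2))
H = -540 (H = Mul(-9, Mul(Mul(5, 3), Add(Mul(1, 6), -2))) = Mul(-9, Mul(15, Add(6, -2))) = Mul(-9, Mul(15, 4)) = Mul(-9, 60) = -540)
Function('f')(A) = Mul(-540, A)
Add(Function('f')(Add(Function('T')(1), Mul(-1, -49))), -26055) = Add(Mul(-540, Add(Rational(9, 2), Mul(-1, -49))), -26055) = Add(Mul(-540, Add(Rational(9, 2), 49)), -26055) = Add(Mul(-540, Rational(107, 2)), -26055) = Add(-28890, -26055) = -54945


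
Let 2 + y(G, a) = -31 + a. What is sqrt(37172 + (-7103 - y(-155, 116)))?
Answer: sqrt(29986) ≈ 173.16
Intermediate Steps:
y(G, a) = -33 + a (y(G, a) = -2 + (-31 + a) = -33 + a)
sqrt(37172 + (-7103 - y(-155, 116))) = sqrt(37172 + (-7103 - (-33 + 116))) = sqrt(37172 + (-7103 - 1*83)) = sqrt(37172 + (-7103 - 83)) = sqrt(37172 - 7186) = sqrt(29986)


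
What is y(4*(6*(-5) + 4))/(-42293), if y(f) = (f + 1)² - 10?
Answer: -10599/42293 ≈ -0.25061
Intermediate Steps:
y(f) = -10 + (1 + f)² (y(f) = (1 + f)² - 10 = -10 + (1 + f)²)
y(4*(6*(-5) + 4))/(-42293) = (-10 + (1 + 4*(6*(-5) + 4))²)/(-42293) = (-10 + (1 + 4*(-30 + 4))²)*(-1/42293) = (-10 + (1 + 4*(-26))²)*(-1/42293) = (-10 + (1 - 104)²)*(-1/42293) = (-10 + (-103)²)*(-1/42293) = (-10 + 10609)*(-1/42293) = 10599*(-1/42293) = -10599/42293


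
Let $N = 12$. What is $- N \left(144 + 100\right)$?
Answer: $-2928$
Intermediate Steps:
$- N \left(144 + 100\right) = \left(-1\right) 12 \left(144 + 100\right) = \left(-12\right) 244 = -2928$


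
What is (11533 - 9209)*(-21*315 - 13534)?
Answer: -46826276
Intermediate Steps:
(11533 - 9209)*(-21*315 - 13534) = 2324*(-6615 - 13534) = 2324*(-20149) = -46826276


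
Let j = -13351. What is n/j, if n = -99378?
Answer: 99378/13351 ≈ 7.4435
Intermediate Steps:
n/j = -99378/(-13351) = -99378*(-1/13351) = 99378/13351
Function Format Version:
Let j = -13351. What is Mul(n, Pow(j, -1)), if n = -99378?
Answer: Rational(99378, 13351) ≈ 7.4435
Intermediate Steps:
Mul(n, Pow(j, -1)) = Mul(-99378, Pow(-13351, -1)) = Mul(-99378, Rational(-1, 13351)) = Rational(99378, 13351)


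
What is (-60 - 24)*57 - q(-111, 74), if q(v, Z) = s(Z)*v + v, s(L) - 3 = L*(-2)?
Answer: -20772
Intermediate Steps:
s(L) = 3 - 2*L (s(L) = 3 + L*(-2) = 3 - 2*L)
q(v, Z) = v + v*(3 - 2*Z) (q(v, Z) = (3 - 2*Z)*v + v = v*(3 - 2*Z) + v = v + v*(3 - 2*Z))
(-60 - 24)*57 - q(-111, 74) = (-60 - 24)*57 - 2*(-111)*(2 - 1*74) = -84*57 - 2*(-111)*(2 - 74) = -4788 - 2*(-111)*(-72) = -4788 - 1*15984 = -4788 - 15984 = -20772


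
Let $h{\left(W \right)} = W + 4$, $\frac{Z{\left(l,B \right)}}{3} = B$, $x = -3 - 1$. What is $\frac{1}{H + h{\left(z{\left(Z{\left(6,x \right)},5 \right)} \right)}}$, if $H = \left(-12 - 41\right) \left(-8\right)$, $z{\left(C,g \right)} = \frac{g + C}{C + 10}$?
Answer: $\frac{2}{863} \approx 0.0023175$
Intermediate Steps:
$x = -4$ ($x = -3 - 1 = -4$)
$Z{\left(l,B \right)} = 3 B$
$z{\left(C,g \right)} = \frac{C + g}{10 + C}$
$H = 424$ ($H = \left(-53\right) \left(-8\right) = 424$)
$h{\left(W \right)} = 4 + W$
$\frac{1}{H + h{\left(z{\left(Z{\left(6,x \right)},5 \right)} \right)}} = \frac{1}{424 + \left(4 + \frac{3 \left(-4\right) + 5}{10 + 3 \left(-4\right)}\right)} = \frac{1}{424 + \left(4 + \frac{-12 + 5}{10 - 12}\right)} = \frac{1}{424 + \left(4 + \frac{1}{-2} \left(-7\right)\right)} = \frac{1}{424 + \left(4 - - \frac{7}{2}\right)} = \frac{1}{424 + \left(4 + \frac{7}{2}\right)} = \frac{1}{424 + \frac{15}{2}} = \frac{1}{\frac{863}{2}} = \frac{2}{863}$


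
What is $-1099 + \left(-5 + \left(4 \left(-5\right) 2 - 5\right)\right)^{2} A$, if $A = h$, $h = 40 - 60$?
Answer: $-51099$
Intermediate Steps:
$h = -20$
$A = -20$
$-1099 + \left(-5 + \left(4 \left(-5\right) 2 - 5\right)\right)^{2} A = -1099 + \left(-5 + \left(4 \left(-5\right) 2 - 5\right)\right)^{2} \left(-20\right) = -1099 + \left(-5 - 45\right)^{2} \left(-20\right) = -1099 + \left(-50\right)^{2} \left(-20\right) = -1099 + 2500 \left(-20\right) = -1099 - 50000 = -51099$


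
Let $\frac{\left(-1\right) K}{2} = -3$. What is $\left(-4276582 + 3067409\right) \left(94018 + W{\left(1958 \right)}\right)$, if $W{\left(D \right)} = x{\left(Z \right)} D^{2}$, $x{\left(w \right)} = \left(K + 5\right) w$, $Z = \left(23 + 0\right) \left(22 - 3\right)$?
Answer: $-22283846273872918$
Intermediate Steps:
$K = 6$ ($K = \left(-2\right) \left(-3\right) = 6$)
$Z = 437$ ($Z = 23 \cdot 19 = 437$)
$x{\left(w \right)} = 11 w$ ($x{\left(w \right)} = \left(6 + 5\right) w = 11 w$)
$W{\left(D \right)} = 4807 D^{2}$ ($W{\left(D \right)} = 11 \cdot 437 D^{2} = 4807 D^{2}$)
$\left(-4276582 + 3067409\right) \left(94018 + W{\left(1958 \right)}\right) = \left(-4276582 + 3067409\right) \left(94018 + 4807 \cdot 1958^{2}\right) = - 1209173 \left(94018 + 4807 \cdot 3833764\right) = - 1209173 \left(94018 + 18428903548\right) = \left(-1209173\right) 18428997566 = -22283846273872918$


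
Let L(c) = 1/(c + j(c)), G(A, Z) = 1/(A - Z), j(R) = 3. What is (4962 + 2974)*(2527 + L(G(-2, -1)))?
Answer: 20058240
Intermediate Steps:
L(c) = 1/(3 + c) (L(c) = 1/(c + 3) = 1/(3 + c))
(4962 + 2974)*(2527 + L(G(-2, -1))) = (4962 + 2974)*(2527 + 1/(3 + 1/(-2 - 1*(-1)))) = 7936*(2527 + 1/(3 + 1/(-2 + 1))) = 7936*(2527 + 1/(3 + 1/(-1))) = 7936*(2527 + 1/(3 - 1)) = 7936*(2527 + 1/2) = 7936*(2527 + ½) = 7936*(5055/2) = 20058240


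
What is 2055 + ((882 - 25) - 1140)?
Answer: 1772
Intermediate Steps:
2055 + ((882 - 25) - 1140) = 2055 + (857 - 1140) = 2055 - 283 = 1772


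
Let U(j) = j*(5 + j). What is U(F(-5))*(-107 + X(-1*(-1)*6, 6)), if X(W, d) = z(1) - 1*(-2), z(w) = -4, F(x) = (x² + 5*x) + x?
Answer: 0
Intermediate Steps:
F(x) = x² + 6*x
X(W, d) = -2 (X(W, d) = -4 - 1*(-2) = -4 + 2 = -2)
U(F(-5))*(-107 + X(-1*(-1)*6, 6)) = ((-5*(6 - 5))*(5 - 5*(6 - 5)))*(-107 - 2) = ((-5*1)*(5 - 5*1))*(-109) = -5*(5 - 5)*(-109) = -5*0*(-109) = 0*(-109) = 0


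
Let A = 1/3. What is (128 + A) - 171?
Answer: -128/3 ≈ -42.667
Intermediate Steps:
A = 1/3 ≈ 0.33333
(128 + A) - 171 = (128 + 1/3) - 171 = 385/3 - 171 = -128/3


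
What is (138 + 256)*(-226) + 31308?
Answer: -57736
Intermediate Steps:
(138 + 256)*(-226) + 31308 = 394*(-226) + 31308 = -89044 + 31308 = -57736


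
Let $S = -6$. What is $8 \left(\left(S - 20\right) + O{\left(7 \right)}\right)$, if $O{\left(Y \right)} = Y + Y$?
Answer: $-96$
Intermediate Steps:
$O{\left(Y \right)} = 2 Y$
$8 \left(\left(S - 20\right) + O{\left(7 \right)}\right) = 8 \left(\left(-6 - 20\right) + 2 \cdot 7\right) = 8 \left(-26 + 14\right) = 8 \left(-12\right) = -96$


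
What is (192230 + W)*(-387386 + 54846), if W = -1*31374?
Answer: -53491054240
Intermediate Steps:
W = -31374
(192230 + W)*(-387386 + 54846) = (192230 - 31374)*(-387386 + 54846) = 160856*(-332540) = -53491054240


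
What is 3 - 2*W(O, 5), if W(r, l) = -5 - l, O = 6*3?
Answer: 23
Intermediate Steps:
O = 18
3 - 2*W(O, 5) = 3 - 2*(-5 - 1*5) = 3 - 2*(-5 - 5) = 3 - 2*(-10) = 3 + 20 = 23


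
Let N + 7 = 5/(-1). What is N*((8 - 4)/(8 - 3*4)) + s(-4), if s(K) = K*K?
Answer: 28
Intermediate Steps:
s(K) = K²
N = -12 (N = -7 + 5/(-1) = -7 + 5*(-1) = -7 - 5 = -12)
N*((8 - 4)/(8 - 3*4)) + s(-4) = -12*(8 - 4)/(8 - 3*4) + (-4)² = -48/(8 - 12) + 16 = -48/(-4) + 16 = -48*(-1)/4 + 16 = -12*(-1) + 16 = 12 + 16 = 28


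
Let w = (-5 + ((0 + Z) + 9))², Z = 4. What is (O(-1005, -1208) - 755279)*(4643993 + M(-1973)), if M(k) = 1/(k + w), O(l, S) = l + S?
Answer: -6715456423708912/1909 ≈ -3.5178e+12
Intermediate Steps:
O(l, S) = S + l
w = 64 (w = (-5 + ((0 + 4) + 9))² = (-5 + (4 + 9))² = (-5 + 13)² = 8² = 64)
M(k) = 1/(64 + k) (M(k) = 1/(k + 64) = 1/(64 + k))
(O(-1005, -1208) - 755279)*(4643993 + M(-1973)) = ((-1208 - 1005) - 755279)*(4643993 + 1/(64 - 1973)) = (-2213 - 755279)*(4643993 + 1/(-1909)) = -757492*(4643993 - 1/1909) = -757492*8865382636/1909 = -6715456423708912/1909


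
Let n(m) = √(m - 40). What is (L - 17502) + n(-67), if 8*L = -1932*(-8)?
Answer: -15570 + I*√107 ≈ -15570.0 + 10.344*I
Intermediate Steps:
L = 1932 (L = (-1932*(-8))/8 = (⅛)*15456 = 1932)
n(m) = √(-40 + m)
(L - 17502) + n(-67) = (1932 - 17502) + √(-40 - 67) = -15570 + √(-107) = -15570 + I*√107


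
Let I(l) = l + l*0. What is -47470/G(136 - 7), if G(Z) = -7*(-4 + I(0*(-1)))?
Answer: -23735/14 ≈ -1695.4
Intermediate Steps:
I(l) = l (I(l) = l + 0 = l)
G(Z) = 28 (G(Z) = -7*(-4 + 0*(-1)) = -7*(-4 + 0) = -7*(-4) = 28)
-47470/G(136 - 7) = -47470/28 = -47470*1/28 = -23735/14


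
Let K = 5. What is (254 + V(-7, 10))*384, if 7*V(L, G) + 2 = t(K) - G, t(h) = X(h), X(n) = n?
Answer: 97152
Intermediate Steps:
t(h) = h
V(L, G) = 3/7 - G/7 (V(L, G) = -2/7 + (5 - G)/7 = -2/7 + (5/7 - G/7) = 3/7 - G/7)
(254 + V(-7, 10))*384 = (254 + (3/7 - 1/7*10))*384 = (254 + (3/7 - 10/7))*384 = (254 - 1)*384 = 253*384 = 97152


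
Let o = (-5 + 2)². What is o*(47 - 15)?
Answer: 288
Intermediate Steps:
o = 9 (o = (-3)² = 9)
o*(47 - 15) = 9*(47 - 15) = 9*32 = 288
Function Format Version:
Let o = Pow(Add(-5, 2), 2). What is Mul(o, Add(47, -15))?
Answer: 288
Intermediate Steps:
o = 9 (o = Pow(-3, 2) = 9)
Mul(o, Add(47, -15)) = Mul(9, Add(47, -15)) = Mul(9, 32) = 288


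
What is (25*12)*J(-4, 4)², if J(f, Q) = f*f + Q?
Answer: 120000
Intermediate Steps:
J(f, Q) = Q + f² (J(f, Q) = f² + Q = Q + f²)
(25*12)*J(-4, 4)² = (25*12)*(4 + (-4)²)² = 300*(4 + 16)² = 300*20² = 300*400 = 120000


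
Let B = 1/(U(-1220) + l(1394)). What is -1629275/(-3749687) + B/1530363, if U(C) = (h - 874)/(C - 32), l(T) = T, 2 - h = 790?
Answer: 2177906999249520937/5012333432657643975 ≈ 0.43451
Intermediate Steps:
h = -788 (h = 2 - 1*790 = 2 - 790 = -788)
U(C) = -1662/(-32 + C) (U(C) = (-788 - 874)/(C - 32) = -1662/(-32 + C))
B = 626/873475 (B = 1/(-1662/(-32 - 1220) + 1394) = 1/(-1662/(-1252) + 1394) = 1/(-1662*(-1/1252) + 1394) = 1/(831/626 + 1394) = 1/(873475/626) = 626/873475 ≈ 0.00071668)
-1629275/(-3749687) + B/1530363 = -1629275/(-3749687) + (626/873475)/1530363 = -1629275*(-1/3749687) + (626/873475)*(1/1530363) = 1629275/3749687 + 626/1336733821425 = 2177906999249520937/5012333432657643975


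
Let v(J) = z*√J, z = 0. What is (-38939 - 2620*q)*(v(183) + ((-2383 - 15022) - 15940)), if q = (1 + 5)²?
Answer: 4443521355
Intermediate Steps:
q = 36 (q = 6² = 36)
v(J) = 0 (v(J) = 0*√J = 0)
(-38939 - 2620*q)*(v(183) + ((-2383 - 15022) - 15940)) = (-38939 - 2620*36)*(0 + ((-2383 - 15022) - 15940)) = (-38939 - 94320)*(0 + (-17405 - 15940)) = -133259*(0 - 33345) = -133259*(-33345) = 4443521355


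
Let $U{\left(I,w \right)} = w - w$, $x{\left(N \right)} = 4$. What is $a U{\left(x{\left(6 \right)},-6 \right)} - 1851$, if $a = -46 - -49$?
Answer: $-1851$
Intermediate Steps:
$a = 3$ ($a = -46 + 49 = 3$)
$U{\left(I,w \right)} = 0$
$a U{\left(x{\left(6 \right)},-6 \right)} - 1851 = 3 \cdot 0 - 1851 = 0 - 1851 = -1851$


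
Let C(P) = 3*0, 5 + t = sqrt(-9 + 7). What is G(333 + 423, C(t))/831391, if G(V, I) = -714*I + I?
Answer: 0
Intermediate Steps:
t = -5 + I*sqrt(2) (t = -5 + sqrt(-9 + 7) = -5 + sqrt(-2) = -5 + I*sqrt(2) ≈ -5.0 + 1.4142*I)
C(P) = 0
G(V, I) = -713*I
G(333 + 423, C(t))/831391 = -713*0/831391 = 0*(1/831391) = 0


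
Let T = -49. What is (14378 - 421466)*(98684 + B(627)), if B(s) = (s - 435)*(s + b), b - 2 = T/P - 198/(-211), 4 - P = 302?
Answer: -2811353129627328/31439 ≈ -8.9422e+10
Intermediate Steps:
P = -298 (P = 4 - 1*302 = 4 - 302 = -298)
b = 195099/62878 (b = 2 + (-49/(-298) - 198/(-211)) = 2 + (-49*(-1/298) - 198*(-1/211)) = 2 + (49/298 + 198/211) = 2 + 69343/62878 = 195099/62878 ≈ 3.1028)
B(s) = (-435 + s)*(195099/62878 + s) (B(s) = (s - 435)*(s + 195099/62878) = (-435 + s)*(195099/62878 + s))
(14378 - 421466)*(98684 + B(627)) = (14378 - 421466)*(98684 + (-84868065/62878 + 627² - 27156831/62878*627)) = -407088*(98684 + (-84868065/62878 + 393129 - 17027333037/62878)) = -407088*(98684 + 3803482080/31439) = -407088*6906008356/31439 = -2811353129627328/31439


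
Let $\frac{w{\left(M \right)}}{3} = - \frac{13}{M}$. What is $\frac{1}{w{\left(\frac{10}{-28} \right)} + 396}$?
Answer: $\frac{5}{2526} \approx 0.0019794$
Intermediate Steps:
$w{\left(M \right)} = - \frac{39}{M}$ ($w{\left(M \right)} = 3 \left(- \frac{13}{M}\right) = - \frac{39}{M}$)
$\frac{1}{w{\left(\frac{10}{-28} \right)} + 396} = \frac{1}{- \frac{39}{10 \frac{1}{-28}} + 396} = \frac{1}{- \frac{39}{10 \left(- \frac{1}{28}\right)} + 396} = \frac{1}{- \frac{39}{- \frac{5}{14}} + 396} = \frac{1}{\left(-39\right) \left(- \frac{14}{5}\right) + 396} = \frac{1}{\frac{546}{5} + 396} = \frac{1}{\frac{2526}{5}} = \frac{5}{2526}$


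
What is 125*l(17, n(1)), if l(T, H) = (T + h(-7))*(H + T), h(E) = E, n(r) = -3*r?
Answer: 17500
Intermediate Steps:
l(T, H) = (-7 + T)*(H + T) (l(T, H) = (T - 7)*(H + T) = (-7 + T)*(H + T))
125*l(17, n(1)) = 125*(17² - (-21) - 7*17 - 3*1*17) = 125*(289 - 7*(-3) - 119 - 3*17) = 125*(289 + 21 - 119 - 51) = 125*140 = 17500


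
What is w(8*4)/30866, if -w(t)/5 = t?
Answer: -80/15433 ≈ -0.0051837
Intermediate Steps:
w(t) = -5*t
w(8*4)/30866 = -40*4/30866 = -5*32*(1/30866) = -160*1/30866 = -80/15433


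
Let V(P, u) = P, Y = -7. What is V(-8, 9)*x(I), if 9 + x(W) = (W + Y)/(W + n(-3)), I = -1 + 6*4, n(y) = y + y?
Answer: 1096/17 ≈ 64.471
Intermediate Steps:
n(y) = 2*y
I = 23 (I = -1 + 24 = 23)
x(W) = -9 + (-7 + W)/(-6 + W) (x(W) = -9 + (W - 7)/(W + 2*(-3)) = -9 + (-7 + W)/(W - 6) = -9 + (-7 + W)/(-6 + W))
V(-8, 9)*x(I) = -8*(47 - 8*23)/(-6 + 23) = -8*(47 - 184)/17 = -8*(-137)/17 = -8*(-137/17) = 1096/17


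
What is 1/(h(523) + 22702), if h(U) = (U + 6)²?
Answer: 1/302543 ≈ 3.3053e-6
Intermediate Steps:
h(U) = (6 + U)²
1/(h(523) + 22702) = 1/((6 + 523)² + 22702) = 1/(529² + 22702) = 1/(279841 + 22702) = 1/302543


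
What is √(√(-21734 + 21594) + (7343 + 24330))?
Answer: √(31673 + 2*I*√35) ≈ 177.97 + 0.0332*I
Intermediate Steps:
√(√(-21734 + 21594) + (7343 + 24330)) = √(√(-140) + 31673) = √(2*I*√35 + 31673) = √(31673 + 2*I*√35)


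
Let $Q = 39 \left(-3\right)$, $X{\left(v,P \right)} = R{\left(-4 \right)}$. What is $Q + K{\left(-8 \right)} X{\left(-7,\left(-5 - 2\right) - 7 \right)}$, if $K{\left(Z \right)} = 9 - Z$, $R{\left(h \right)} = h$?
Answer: $-185$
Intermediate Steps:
$X{\left(v,P \right)} = -4$
$Q = -117$
$Q + K{\left(-8 \right)} X{\left(-7,\left(-5 - 2\right) - 7 \right)} = -117 + \left(9 - -8\right) \left(-4\right) = -117 + \left(9 + 8\right) \left(-4\right) = -117 + 17 \left(-4\right) = -117 - 68 = -185$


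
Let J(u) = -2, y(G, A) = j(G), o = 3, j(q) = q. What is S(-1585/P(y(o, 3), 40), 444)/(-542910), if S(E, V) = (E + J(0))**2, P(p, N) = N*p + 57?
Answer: -3759721/17008827390 ≈ -0.00022105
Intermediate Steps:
y(G, A) = G
P(p, N) = 57 + N*p
S(E, V) = (-2 + E)**2 (S(E, V) = (E - 2)**2 = (-2 + E)**2)
S(-1585/P(y(o, 3), 40), 444)/(-542910) = (-2 - 1585/(57 + 40*3))**2/(-542910) = (-2 - 1585/(57 + 120))**2*(-1/542910) = (-2 - 1585/177)**2*(-1/542910) = (-1939/177)**2*(-1/542910) = (3759721/31329)*(-1/542910) = -3759721/17008827390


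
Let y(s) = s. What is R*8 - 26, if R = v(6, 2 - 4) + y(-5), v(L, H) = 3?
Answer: -42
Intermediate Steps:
R = -2 (R = 3 - 5 = -2)
R*8 - 26 = -2*8 - 26 = -16 - 26 = -42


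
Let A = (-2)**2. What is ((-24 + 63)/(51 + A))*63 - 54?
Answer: -513/55 ≈ -9.3273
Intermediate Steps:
A = 4
((-24 + 63)/(51 + A))*63 - 54 = ((-24 + 63)/(51 + 4))*63 - 54 = (39/55)*63 - 54 = 2457/55 - 54 = -513/55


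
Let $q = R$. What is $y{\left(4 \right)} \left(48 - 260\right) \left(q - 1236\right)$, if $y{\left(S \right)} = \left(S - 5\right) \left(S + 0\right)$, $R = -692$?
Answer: $-1634944$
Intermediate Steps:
$q = -692$
$y{\left(S \right)} = S \left(-5 + S\right)$ ($y{\left(S \right)} = \left(-5 + S\right) S = S \left(-5 + S\right)$)
$y{\left(4 \right)} \left(48 - 260\right) \left(q - 1236\right) = 4 \left(-5 + 4\right) \left(48 - 260\right) \left(-692 - 1236\right) = 4 \left(-1\right) \left(\left(-212\right) \left(-1928\right)\right) = \left(-4\right) 408736 = -1634944$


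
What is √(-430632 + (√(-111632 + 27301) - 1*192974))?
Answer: √(-623606 + 13*I*√499) ≈ 0.184 + 789.69*I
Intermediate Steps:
√(-430632 + (√(-111632 + 27301) - 1*192974)) = √(-430632 + (√(-84331) - 192974)) = √(-430632 + (13*I*√499 - 192974)) = √(-430632 + (-192974 + 13*I*√499)) = √(-623606 + 13*I*√499)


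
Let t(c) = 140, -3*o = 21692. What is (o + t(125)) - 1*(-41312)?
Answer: 102664/3 ≈ 34221.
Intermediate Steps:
o = -21692/3 (o = -1/3*21692 = -21692/3 ≈ -7230.7)
(o + t(125)) - 1*(-41312) = (-21692/3 + 140) - 1*(-41312) = -21272/3 + 41312 = 102664/3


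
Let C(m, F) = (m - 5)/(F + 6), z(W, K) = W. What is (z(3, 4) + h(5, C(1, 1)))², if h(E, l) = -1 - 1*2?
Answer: 0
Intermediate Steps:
C(m, F) = (-5 + m)/(6 + F)
h(E, l) = -3 (h(E, l) = -1 - 2 = -3)
(z(3, 4) + h(5, C(1, 1)))² = (3 - 3)² = 0² = 0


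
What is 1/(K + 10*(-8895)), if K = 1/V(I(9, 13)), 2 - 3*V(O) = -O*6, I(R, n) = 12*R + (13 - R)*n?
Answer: -962/85569897 ≈ -1.1242e-5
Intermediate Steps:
I(R, n) = 12*R + n*(13 - R)
V(O) = 2/3 + 2*O (V(O) = 2/3 - (-O)*6/3 = 2/3 - (-2)*O = 2/3 + 2*O)
K = 3/962 (K = 1/(2/3 + 2*(12*9 + 13*13 - 1*9*13)) = 1/(2/3 + 2*(108 + 169 - 117)) = 1/(2/3 + 2*160) = 1/(2/3 + 320) = 1/(962/3) = 3/962 ≈ 0.0031185)
1/(K + 10*(-8895)) = 1/(3/962 + 10*(-8895)) = 1/(3/962 - 88950) = 1/(-85569897/962) = -962/85569897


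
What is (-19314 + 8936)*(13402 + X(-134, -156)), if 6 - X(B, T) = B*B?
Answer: 47199144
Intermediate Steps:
X(B, T) = 6 - B² (X(B, T) = 6 - B*B = 6 - B²)
(-19314 + 8936)*(13402 + X(-134, -156)) = (-19314 + 8936)*(13402 + (6 - 1*(-134)²)) = -10378*(13402 + (6 - 1*17956)) = -10378*(13402 + (6 - 17956)) = -10378*(13402 - 17950) = -10378*(-4548) = 47199144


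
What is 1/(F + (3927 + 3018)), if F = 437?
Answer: 1/7382 ≈ 0.00013546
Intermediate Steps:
1/(F + (3927 + 3018)) = 1/(437 + (3927 + 3018)) = 1/(437 + 6945) = 1/7382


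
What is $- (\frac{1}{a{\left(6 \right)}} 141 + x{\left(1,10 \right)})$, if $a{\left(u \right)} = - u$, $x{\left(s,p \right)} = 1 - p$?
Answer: $\frac{65}{2} \approx 32.5$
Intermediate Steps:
$- (\frac{1}{a{\left(6 \right)}} 141 + x{\left(1,10 \right)}) = - (\frac{1}{\left(-1\right) 6} \cdot 141 + \left(1 - 10\right)) = - (\frac{1}{-6} \cdot 141 + \left(1 - 10\right)) = - (\left(- \frac{1}{6}\right) 141 - 9) = - (- \frac{47}{2} - 9) = \left(-1\right) \left(- \frac{65}{2}\right) = \frac{65}{2}$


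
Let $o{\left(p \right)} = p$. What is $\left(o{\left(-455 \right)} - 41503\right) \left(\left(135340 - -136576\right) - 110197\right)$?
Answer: $-6785405802$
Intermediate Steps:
$\left(o{\left(-455 \right)} - 41503\right) \left(\left(135340 - -136576\right) - 110197\right) = \left(-455 - 41503\right) \left(\left(135340 - -136576\right) - 110197\right) = - 41958 \left(\left(135340 + 136576\right) - 110197\right) = - 41958 \left(271916 - 110197\right) = \left(-41958\right) 161719 = -6785405802$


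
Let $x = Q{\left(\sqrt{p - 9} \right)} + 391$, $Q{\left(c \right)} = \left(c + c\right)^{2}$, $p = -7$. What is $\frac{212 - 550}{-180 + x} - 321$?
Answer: $- \frac{47525}{147} \approx -323.3$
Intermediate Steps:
$Q{\left(c \right)} = 4 c^{2}$ ($Q{\left(c \right)} = \left(2 c\right)^{2} = 4 c^{2}$)
$x = 327$ ($x = 4 \left(\sqrt{-7 - 9}\right)^{2} + 391 = 4 \left(\sqrt{-16}\right)^{2} + 391 = 4 \left(4 i\right)^{2} + 391 = 4 \left(-16\right) + 391 = -64 + 391 = 327$)
$\frac{212 - 550}{-180 + x} - 321 = \frac{212 - 550}{-180 + 327} - 321 = \frac{212 - 550}{147} - 321 = \frac{1}{147} \left(-338\right) - 321 = - \frac{338}{147} - 321 = - \frac{47525}{147}$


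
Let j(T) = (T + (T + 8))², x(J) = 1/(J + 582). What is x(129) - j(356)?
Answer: -368582399/711 ≈ -5.1840e+5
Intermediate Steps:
x(J) = 1/(582 + J)
j(T) = (8 + 2*T)² (j(T) = (T + (8 + T))² = (8 + 2*T)²)
x(129) - j(356) = 1/(582 + 129) - 4*(4 + 356)² = 1/711 - 4*360² = 1/711 - 4*129600 = 1/711 - 1*518400 = 1/711 - 518400 = -368582399/711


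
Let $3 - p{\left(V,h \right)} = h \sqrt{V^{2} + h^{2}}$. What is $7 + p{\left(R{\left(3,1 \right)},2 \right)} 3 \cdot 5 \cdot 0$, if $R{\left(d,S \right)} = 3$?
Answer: $7$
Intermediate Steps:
$p{\left(V,h \right)} = 3 - h \sqrt{V^{2} + h^{2}}$
$7 + p{\left(R{\left(3,1 \right)},2 \right)} 3 \cdot 5 \cdot 0 = 7 + \left(3 - 2 \sqrt{3^{2} + 2^{2}}\right) 3 \cdot 5 \cdot 0 = 7 + \left(3 - 2 \sqrt{9 + 4}\right) 15 \cdot 0 = 7 + \left(3 - 2 \sqrt{13}\right) 0 = 7 + 0 = 7$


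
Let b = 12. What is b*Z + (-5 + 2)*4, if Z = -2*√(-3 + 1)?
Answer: -12 - 24*I*√2 ≈ -12.0 - 33.941*I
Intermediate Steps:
Z = -2*I*√2 ≈ -2.8284*I
b*Z + (-5 + 2)*4 = 12*(-2*I*√2) + (-5 + 2)*4 = -24*I*√2 - 3*4 = -24*I*√2 - 12 = -12 - 24*I*√2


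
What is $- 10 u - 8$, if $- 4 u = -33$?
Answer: $- \frac{181}{2} \approx -90.5$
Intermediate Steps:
$u = \frac{33}{4}$ ($u = \left(- \frac{1}{4}\right) \left(-33\right) = \frac{33}{4} \approx 8.25$)
$- 10 u - 8 = \left(-10\right) \frac{33}{4} - 8 = - \frac{165}{2} - 8 = - \frac{181}{2}$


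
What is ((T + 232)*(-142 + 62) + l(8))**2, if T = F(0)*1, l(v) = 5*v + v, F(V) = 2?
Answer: 348643584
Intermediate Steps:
l(v) = 6*v
T = 2 (T = 2*1 = 2)
((T + 232)*(-142 + 62) + l(8))**2 = ((2 + 232)*(-142 + 62) + 6*8)**2 = (234*(-80) + 48)**2 = (-18720 + 48)**2 = (-18672)**2 = 348643584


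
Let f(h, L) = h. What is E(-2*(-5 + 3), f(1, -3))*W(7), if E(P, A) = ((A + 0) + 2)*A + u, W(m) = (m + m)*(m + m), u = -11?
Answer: -1568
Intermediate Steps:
W(m) = 4*m² (W(m) = (2*m)*(2*m) = 4*m²)
E(P, A) = -11 + A*(2 + A) (E(P, A) = ((A + 0) + 2)*A - 11 = (A + 2)*A - 11 = (2 + A)*A - 11 = A*(2 + A) - 11 = -11 + A*(2 + A))
E(-2*(-5 + 3), f(1, -3))*W(7) = (-11 + 1² + 2*1)*(4*7²) = (-11 + 1 + 2)*(4*49) = -8*196 = -1568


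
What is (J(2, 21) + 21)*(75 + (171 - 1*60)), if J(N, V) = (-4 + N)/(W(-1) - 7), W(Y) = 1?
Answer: 3968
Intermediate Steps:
J(N, V) = ⅔ - N/6 (J(N, V) = (-4 + N)/(1 - 7) = (-4 + N)/(-6) = (-4 + N)*(-⅙) = ⅔ - N/6)
(J(2, 21) + 21)*(75 + (171 - 1*60)) = ((⅔ - ⅙*2) + 21)*(75 + (171 - 1*60)) = ((⅔ - ⅓) + 21)*(75 + (171 - 60)) = (⅓ + 21)*(75 + 111) = (64/3)*186 = 3968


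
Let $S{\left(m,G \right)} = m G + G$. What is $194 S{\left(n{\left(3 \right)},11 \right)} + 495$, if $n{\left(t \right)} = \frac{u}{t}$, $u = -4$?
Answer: $- \frac{649}{3} \approx -216.33$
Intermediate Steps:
$n{\left(t \right)} = - \frac{4}{t}$
$S{\left(m,G \right)} = G + G m$ ($S{\left(m,G \right)} = G m + G = G + G m$)
$194 S{\left(n{\left(3 \right)},11 \right)} + 495 = 194 \cdot 11 \left(1 - \frac{4}{3}\right) + 495 = 194 \cdot 11 \left(- \frac{1}{3}\right) + 495 = 194 \left(- \frac{11}{3}\right) + 495 = - \frac{2134}{3} + 495 = - \frac{649}{3}$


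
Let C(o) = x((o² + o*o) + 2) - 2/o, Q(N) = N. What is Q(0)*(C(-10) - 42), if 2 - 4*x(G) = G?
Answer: 0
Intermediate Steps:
x(G) = ½ - G/4
C(o) = -2/o - o²/2 (C(o) = (½ - ((o² + o*o) + 2)/4) - 2/o = (½ - ((o² + o²) + 2)/4) - 2/o = (½ - (2*o² + 2)/4) - 2/o = (½ - (2 + 2*o²)/4) - 2/o = (½ + (-½ - o²/2)) - 2/o = -o²/2 - 2/o = -2/o - o²/2)
Q(0)*(C(-10) - 42) = 0*((½)*(-4 - 1*(-10)³)/(-10) - 42) = 0*((½)*(-⅒)*(-4 - 1*(-1000)) - 42) = 0*((½)*(-⅒)*(-4 + 1000) - 42) = 0*((½)*(-⅒)*996 - 42) = 0*(-249/5 - 42) = 0*(-459/5) = 0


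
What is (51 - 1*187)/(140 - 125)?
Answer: -136/15 ≈ -9.0667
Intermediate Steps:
(51 - 1*187)/(140 - 125) = (51 - 187)/15 = (1/15)*(-136) = -136/15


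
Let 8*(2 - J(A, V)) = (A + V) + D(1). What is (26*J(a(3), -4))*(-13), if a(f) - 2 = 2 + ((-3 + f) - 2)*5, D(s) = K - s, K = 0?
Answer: -4563/4 ≈ -1140.8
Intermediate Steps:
D(s) = -s (D(s) = 0 - s = -s)
a(f) = -21 + 5*f (a(f) = 2 + (2 + ((-3 + f) - 2)*5) = 2 + (2 + (-5 + f)*5) = 2 + (2 + (-25 + 5*f)) = 2 + (-23 + 5*f) = -21 + 5*f)
J(A, V) = 17/8 - A/8 - V/8 (J(A, V) = 2 - ((A + V) - 1*1)/8 = 2 - ((A + V) - 1)/8 = 2 - (-1 + A + V)/8 = 2 + (⅛ - A/8 - V/8) = 17/8 - A/8 - V/8)
(26*J(a(3), -4))*(-13) = (26*(17/8 - (-21 + 5*3)/8 - ⅛*(-4)))*(-13) = (26*(17/8 - (-21 + 15)/8 + ½))*(-13) = (26*(17/8 - ⅛*(-6) + ½))*(-13) = (26*(17/8 + ¾ + ½))*(-13) = (26*(27/8))*(-13) = (351/4)*(-13) = -4563/4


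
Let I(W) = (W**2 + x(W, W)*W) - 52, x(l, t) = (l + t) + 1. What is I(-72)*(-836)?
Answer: -12897808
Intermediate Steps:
x(l, t) = 1 + l + t
I(W) = -52 + W**2 + W*(1 + 2*W) (I(W) = (W**2 + (1 + W + W)*W) - 52 = (W**2 + (1 + 2*W)*W) - 52 = (W**2 + W*(1 + 2*W)) - 52 = -52 + W**2 + W*(1 + 2*W))
I(-72)*(-836) = (-52 - 72 + 3*(-72)**2)*(-836) = (-52 - 72 + 3*5184)*(-836) = (-52 - 72 + 15552)*(-836) = 15428*(-836) = -12897808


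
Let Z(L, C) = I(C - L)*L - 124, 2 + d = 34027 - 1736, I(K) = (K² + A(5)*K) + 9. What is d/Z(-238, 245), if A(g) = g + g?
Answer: -32289/56674588 ≈ -0.00056973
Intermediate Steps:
A(g) = 2*g
I(K) = 9 + K² + 10*K (I(K) = (K² + (2*5)*K) + 9 = (K² + 10*K) + 9 = 9 + K² + 10*K)
d = 32289 (d = -2 + (34027 - 1736) = -2 + 32291 = 32289)
Z(L, C) = -124 + L*(9 + (C - L)² - 10*L + 10*C) (Z(L, C) = (9 + (C - L)² + 10*(C - L))*L - 124 = (9 + (C - L)² + (-10*L + 10*C))*L - 124 = (9 + (C - L)² - 10*L + 10*C)*L - 124 = L*(9 + (C - L)² - 10*L + 10*C) - 124 = -124 + L*(9 + (C - L)² - 10*L + 10*C))
d/Z(-238, 245) = 32289/(-124 - 238*(9 + (245 - 1*(-238))² - 10*(-238) + 10*245)) = 32289/(-124 - 238*(9 + (245 + 238)² + 2380 + 2450)) = 32289/(-124 - 238*(9 + 483² + 2380 + 2450)) = 32289/(-124 - 238*(9 + 233289 + 2380 + 2450)) = 32289/(-124 - 238*238128) = 32289/(-124 - 56674464) = 32289/(-56674588) = 32289*(-1/56674588) = -32289/56674588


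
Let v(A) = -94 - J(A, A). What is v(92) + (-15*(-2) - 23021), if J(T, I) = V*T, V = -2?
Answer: -22901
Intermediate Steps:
J(T, I) = -2*T
v(A) = -94 + 2*A (v(A) = -94 - (-2)*A = -94 + 2*A)
v(92) + (-15*(-2) - 23021) = (-94 + 2*92) + (-15*(-2) - 23021) = (-94 + 184) + (30 - 23021) = 90 - 22991 = -22901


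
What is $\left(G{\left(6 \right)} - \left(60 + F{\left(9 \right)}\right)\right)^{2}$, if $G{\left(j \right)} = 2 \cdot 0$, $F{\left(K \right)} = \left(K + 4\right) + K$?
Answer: $6724$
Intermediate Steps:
$F{\left(K \right)} = 4 + 2 K$ ($F{\left(K \right)} = \left(4 + K\right) + K = 4 + 2 K$)
$G{\left(j \right)} = 0$
$\left(G{\left(6 \right)} - \left(60 + F{\left(9 \right)}\right)\right)^{2} = \left(0 - \left(64 + 18\right)\right)^{2} = \left(0 - 82\right)^{2} = \left(-82\right)^{2} = 6724$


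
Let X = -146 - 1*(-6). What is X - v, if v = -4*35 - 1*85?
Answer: 85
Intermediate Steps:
X = -140 (X = -146 + 6 = -140)
v = -225 (v = -140 - 85 = -225)
X - v = -140 - 1*(-225) = -140 + 225 = 85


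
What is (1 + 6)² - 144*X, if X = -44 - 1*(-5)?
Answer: 5665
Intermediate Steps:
X = -39 (X = -44 + 5 = -39)
(1 + 6)² - 144*X = (1 + 6)² - 144*(-39) = 7² + 5616 = 49 + 5616 = 5665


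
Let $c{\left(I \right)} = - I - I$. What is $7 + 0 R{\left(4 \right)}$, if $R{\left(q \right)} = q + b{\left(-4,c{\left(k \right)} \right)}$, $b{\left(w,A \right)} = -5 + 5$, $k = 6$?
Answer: $7$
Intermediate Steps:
$c{\left(I \right)} = - 2 I$
$b{\left(w,A \right)} = 0$
$R{\left(q \right)} = q$ ($R{\left(q \right)} = q + 0 = q$)
$7 + 0 R{\left(4 \right)} = 7 + 0 \cdot 4 = 7 + 0 = 7$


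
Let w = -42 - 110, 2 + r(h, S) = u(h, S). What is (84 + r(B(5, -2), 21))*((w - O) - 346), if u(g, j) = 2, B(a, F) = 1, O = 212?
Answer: -59640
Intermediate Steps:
r(h, S) = 0 (r(h, S) = -2 + 2 = 0)
w = -152
(84 + r(B(5, -2), 21))*((w - O) - 346) = (84 + 0)*((-152 - 1*212) - 346) = 84*((-152 - 212) - 346) = 84*(-364 - 346) = 84*(-710) = -59640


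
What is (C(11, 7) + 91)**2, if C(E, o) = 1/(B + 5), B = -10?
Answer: 206116/25 ≈ 8244.6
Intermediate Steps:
C(E, o) = -1/5 (C(E, o) = 1/(-10 + 5) = 1/(-5) = -1/5)
(C(11, 7) + 91)**2 = (-1/5 + 91)**2 = (454/5)**2 = 206116/25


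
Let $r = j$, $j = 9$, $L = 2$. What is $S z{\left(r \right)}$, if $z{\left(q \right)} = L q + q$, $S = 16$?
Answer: $432$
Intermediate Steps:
$r = 9$
$z{\left(q \right)} = 3 q$ ($z{\left(q \right)} = 2 q + q = 3 q$)
$S z{\left(r \right)} = 16 \cdot 3 \cdot 9 = 16 \cdot 27 = 432$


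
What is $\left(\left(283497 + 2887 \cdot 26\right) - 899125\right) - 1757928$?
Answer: $-2298494$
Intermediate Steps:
$\left(\left(283497 + 2887 \cdot 26\right) - 899125\right) - 1757928 = \left(\left(283497 + 75062\right) - 899125\right) - 1757928 = \left(358559 - 899125\right) - 1757928 = -540566 - 1757928 = -2298494$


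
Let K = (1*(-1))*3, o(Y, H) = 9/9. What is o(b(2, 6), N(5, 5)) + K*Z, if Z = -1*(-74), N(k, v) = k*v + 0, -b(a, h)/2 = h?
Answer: -221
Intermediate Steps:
b(a, h) = -2*h
N(k, v) = k*v
o(Y, H) = 1 (o(Y, H) = 9*(1/9) = 1)
K = -3 (K = -1*3 = -3)
Z = 74
o(b(2, 6), N(5, 5)) + K*Z = 1 - 3*74 = 1 - 222 = -221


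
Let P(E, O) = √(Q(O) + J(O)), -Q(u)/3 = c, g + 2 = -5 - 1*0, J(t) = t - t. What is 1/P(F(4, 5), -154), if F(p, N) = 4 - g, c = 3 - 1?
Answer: -I*√6/6 ≈ -0.40825*I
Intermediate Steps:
J(t) = 0
g = -7 (g = -2 + (-5 - 1*0) = -2 + (-5 + 0) = -2 - 5 = -7)
c = 2
Q(u) = -6 (Q(u) = -3*2 = -6)
F(p, N) = 11 (F(p, N) = 4 - 1*(-7) = 4 + 7 = 11)
P(E, O) = I*√6 (P(E, O) = √(-6 + 0) = √(-6) = I*√6)
1/P(F(4, 5), -154) = 1/(I*√6) = -I*√6/6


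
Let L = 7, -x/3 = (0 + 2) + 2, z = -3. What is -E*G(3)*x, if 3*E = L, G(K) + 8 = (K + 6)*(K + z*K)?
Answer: -1736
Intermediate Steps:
x = -12 (x = -3*((0 + 2) + 2) = -3*(2 + 2) = -3*4 = -12)
G(K) = -8 - 2*K*(6 + K) (G(K) = -8 + (K + 6)*(K - 3*K) = -8 + (6 + K)*(-2*K) = -8 - 2*K*(6 + K))
E = 7/3 (E = (1/3)*7 = 7/3 ≈ 2.3333)
-E*G(3)*x = -7*(-8 - 12*3 - 2*3**2)/3*(-12) = -7*(-8 - 36 - 2*9)/3*(-12) = -7*(-8 - 36 - 18)/3*(-12) = -(7/3)*(-62)*(-12) = -(-434)*(-12)/3 = -1*1736 = -1736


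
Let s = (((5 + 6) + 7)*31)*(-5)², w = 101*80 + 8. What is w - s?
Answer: -5862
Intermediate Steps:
w = 8088 (w = 8080 + 8 = 8088)
s = 13950 (s = ((11 + 7)*31)*25 = (18*31)*25 = 558*25 = 13950)
w - s = 8088 - 1*13950 = 8088 - 13950 = -5862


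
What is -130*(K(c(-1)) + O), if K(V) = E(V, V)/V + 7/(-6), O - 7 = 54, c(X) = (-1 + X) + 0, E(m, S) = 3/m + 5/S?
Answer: -24115/3 ≈ -8038.3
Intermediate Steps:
c(X) = -1 + X
O = 61 (O = 7 + 54 = 61)
K(V) = -7/6 + 8/V² (K(V) = (3/V + 5/V)/V + 7/(-6) = (8/V)/V + 7*(-⅙) = 8/V² - 7/6 = -7/6 + 8/V²)
-130*(K(c(-1)) + O) = -130*((-7/6 + 8/(-1 - 1)²) + 61) = -130*((-7/6 + 8/(-2)²) + 61) = -130*((-7/6 + 8*(¼)) + 61) = -130*((-7/6 + 2) + 61) = -130*(⅚ + 61) = -130*371/6 = -24115/3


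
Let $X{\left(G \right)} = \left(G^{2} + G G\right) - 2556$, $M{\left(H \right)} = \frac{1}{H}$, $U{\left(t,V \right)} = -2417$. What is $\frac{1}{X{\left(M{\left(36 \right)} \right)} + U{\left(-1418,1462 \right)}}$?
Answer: $- \frac{648}{3222503} \approx -0.00020109$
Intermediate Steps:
$X{\left(G \right)} = -2556 + 2 G^{2}$ ($X{\left(G \right)} = \left(G^{2} + G^{2}\right) - 2556 = 2 G^{2} - 2556 = -2556 + 2 G^{2}$)
$\frac{1}{X{\left(M{\left(36 \right)} \right)} + U{\left(-1418,1462 \right)}} = \frac{1}{\left(-2556 + 2 \left(\frac{1}{36}\right)^{2}\right) - 2417} = \frac{1}{\left(-2556 + \frac{2}{1296}\right) - 2417} = \frac{1}{\left(-2556 + 2 \cdot \frac{1}{1296}\right) - 2417} = \frac{1}{\left(-2556 + \frac{1}{648}\right) - 2417} = \frac{1}{- \frac{1656287}{648} - 2417} = \frac{1}{- \frac{3222503}{648}} = - \frac{648}{3222503}$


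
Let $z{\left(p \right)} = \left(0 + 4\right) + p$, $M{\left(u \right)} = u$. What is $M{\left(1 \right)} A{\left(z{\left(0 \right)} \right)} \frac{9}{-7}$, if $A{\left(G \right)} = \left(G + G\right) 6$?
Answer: $- \frac{432}{7} \approx -61.714$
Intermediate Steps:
$z{\left(p \right)} = 4 + p$
$A{\left(G \right)} = 12 G$ ($A{\left(G \right)} = 2 G 6 = 12 G$)
$M{\left(1 \right)} A{\left(z{\left(0 \right)} \right)} \frac{9}{-7} = 1 \cdot 12 \left(4 + 0\right) \frac{9}{-7} = 1 \cdot 12 \cdot 4 \cdot 9 \left(- \frac{1}{7}\right) = 1 \cdot 48 \left(- \frac{9}{7}\right) = 48 \left(- \frac{9}{7}\right) = - \frac{432}{7}$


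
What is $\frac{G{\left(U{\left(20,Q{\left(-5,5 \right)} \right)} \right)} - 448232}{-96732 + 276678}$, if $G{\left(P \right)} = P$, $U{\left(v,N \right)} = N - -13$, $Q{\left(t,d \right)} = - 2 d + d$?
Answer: $- \frac{74704}{29991} \approx -2.4909$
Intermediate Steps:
$Q{\left(t,d \right)} = - d$
$U{\left(v,N \right)} = 13 + N$ ($U{\left(v,N \right)} = N + 13 = 13 + N$)
$\frac{G{\left(U{\left(20,Q{\left(-5,5 \right)} \right)} \right)} - 448232}{-96732 + 276678} = \frac{\left(13 - 5\right) - 448232}{-96732 + 276678} = \frac{\left(13 - 5\right) - 448232}{179946} = \left(8 - 448232\right) \frac{1}{179946} = \left(-448224\right) \frac{1}{179946} = - \frac{74704}{29991}$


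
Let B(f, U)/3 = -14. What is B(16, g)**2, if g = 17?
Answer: 1764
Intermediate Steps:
B(f, U) = -42 (B(f, U) = 3*(-14) = -42)
B(16, g)**2 = (-42)**2 = 1764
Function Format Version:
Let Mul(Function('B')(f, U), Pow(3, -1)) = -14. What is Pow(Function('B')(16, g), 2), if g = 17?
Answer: 1764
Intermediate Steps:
Function('B')(f, U) = -42 (Function('B')(f, U) = Mul(3, -14) = -42)
Pow(Function('B')(16, g), 2) = Pow(-42, 2) = 1764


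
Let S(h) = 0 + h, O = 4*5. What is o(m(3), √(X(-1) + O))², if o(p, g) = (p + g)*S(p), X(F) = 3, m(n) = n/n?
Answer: (1 + √23)² ≈ 33.592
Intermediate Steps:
m(n) = 1
O = 20
S(h) = h
o(p, g) = p*(g + p) (o(p, g) = (p + g)*p = (g + p)*p = p*(g + p))
o(m(3), √(X(-1) + O))² = (1*(√(3 + 20) + 1))² = (1*(√23 + 1))² = (1*(1 + √23))² = (1 + √23)²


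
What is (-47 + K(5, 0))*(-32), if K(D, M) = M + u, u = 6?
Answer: 1312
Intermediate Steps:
K(D, M) = 6 + M (K(D, M) = M + 6 = 6 + M)
(-47 + K(5, 0))*(-32) = (-47 + (6 + 0))*(-32) = (-47 + 6)*(-32) = -41*(-32) = 1312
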